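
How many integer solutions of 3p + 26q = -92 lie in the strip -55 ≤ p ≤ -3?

gcd(26, 3) = 1  (26 = 8*3 + 2, 3 = 1*2 + 1, 2 = 2*1).
Back-substituting, 3*(9) + 26*(-1) = 1.
Scale by -92: particular solution (-828, 92); reduce p mod 26: (4, -4).
General solution: p = 4 + 26t, q = -4 - 3t for integer t.
-55 ≤ 4 + 26t ≤ -3 gives t ∈ [-2, -1], which is 2 values.

2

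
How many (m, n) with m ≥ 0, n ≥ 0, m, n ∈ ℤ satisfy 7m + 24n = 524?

gcd(24, 7) = 1  (24 = 3·7 + 3, 7 = 2·3 + 1, 3 = 3·1).
Back-substituting, 7·(7) + 24·(-2) = 1.
Scale by 524: one solution is (3668, -1048). Reduce m mod 24: (20, 16).
General: m = 20 + 24t, n = 16 - 7t.
m ≥ 0 ⇒ t ≥ 0; n ≥ 0 ⇒ t ≤ 2. So t ∈ [0, 2]: 3 solutions.

3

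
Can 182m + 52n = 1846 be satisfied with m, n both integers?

yes

gcd(182, 52) = 26  (182 = 3*52 + 26, 52 = 2*26).
26 divides 1846, so integer solutions exist.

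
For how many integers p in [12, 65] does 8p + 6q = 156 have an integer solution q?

18

gcd(8, 6):
  8 = 1*6 + 2
  6 = 3*2
so gcd(8, 6) = 2.
Back-substitute for Bézout coefficients:
  2 = 8 - 1*6
  ... = 8*(1) + 6*(-1)
Scale by 78: particular solution (78, -78); reduce p mod 3: (0, 26).
General solution: p = 0 + 3t, q = 26 - 4t for integer t.
12 ≤ 0 + 3t ≤ 65 gives t ∈ [4, 21], which is 18 values.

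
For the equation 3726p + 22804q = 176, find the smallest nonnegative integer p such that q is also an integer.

10178

gcd(22804, 3726) = 2.
2 divides 176, so solutions exist.
By Bézout, 3726·(-2087) + 22804·(341) = 2.
Scale by 176/2 = 88: (p₀, q₀) = (-183656, 30008).
General solution: p = -183656 + 11402t, q = 30008 - 1863t for integer t.
p ≥ 0: smallest is -183656 mod 11402 = 10178 (at t = 17), with q = -1663.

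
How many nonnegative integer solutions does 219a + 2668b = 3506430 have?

gcd(2668, 219):
  2668 = 12×219 + 40
  219 = 5×40 + 19
  40 = 2×19 + 2
  19 = 9×2 + 1
  2 = 2×1
so gcd(2668, 219) = 1.
Back-substitute for Bézout coefficients:
  1 = 19 - 9×2
  ... = 219×(1267) + 2668×(-104)
Scale by 3506430: one solution is (4442646810, -364668720). Reduce a mod 2668: (2598, 1101).
General: a = 2598 + 2668t, b = 1101 - 219t.
a ≥ 0 ⇒ t ≥ 0; b ≥ 0 ⇒ t ≤ 5. So t ∈ [0, 5]: 6 solutions.

6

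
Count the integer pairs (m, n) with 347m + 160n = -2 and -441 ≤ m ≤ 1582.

gcd(347, 160) = 1  (347 = 2*160 + 27, 160 = 5*27 + 25, 27 = 1*25 + 2, 25 = 12*2 + 1, 2 = 2*1).
Back-substituting, 347*(-77) + 160*(167) = 1.
Scale by -2: particular solution (154, -334); reduce m mod 160: (154, -334).
General solution: m = 154 + 160t, n = -334 - 347t for integer t.
-441 ≤ 154 + 160t ≤ 1582 gives t ∈ [-3, 8], which is 12 values.

12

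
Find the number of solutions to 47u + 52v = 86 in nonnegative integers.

gcd(52, 47) = 1.
By Bézout, 47*(-21) + 52*(19) = 1.
One solution: (14, -11).
General: u = 14 + 52t, v = -11 - 47t.
u ≥ 0 ⇒ t ≥ 0; v ≥ 0 ⇒ t ≤ -1. So t ∈ [0, -1]: 0 solutions.

0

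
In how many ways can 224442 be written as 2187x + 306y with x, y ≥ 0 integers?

gcd(2187, 306) = 9  (2187 = 7·306 + 45, 306 = 6·45 + 36, 45 = 1·36 + 9, 36 = 4·9).
Back-substituting, 2187·(7) + 306·(-50) = 9.
Scale by 24938: one solution is (174566, -1246900). Reduce x mod 34: (10, 662).
General: x = 10 + 34t, y = 662 - 243t.
x ≥ 0 ⇒ t ≥ 0; y ≥ 0 ⇒ t ≤ 2. So t ∈ [0, 2]: 3 solutions.

3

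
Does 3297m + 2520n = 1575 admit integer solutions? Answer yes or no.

yes

gcd(3297, 2520) = 21  (3297 = 1×2520 + 777, 2520 = 3×777 + 189, 777 = 4×189 + 21, 189 = 9×21).
21 divides 1575, so integer solutions exist.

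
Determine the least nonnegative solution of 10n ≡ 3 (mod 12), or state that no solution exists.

gcd(12, 10) = 2.
2 does not divide 3, so the congruence has no solution.

no solution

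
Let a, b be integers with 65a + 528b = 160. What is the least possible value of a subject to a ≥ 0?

gcd(528, 65):
  528 = 8×65 + 8
  65 = 8×8 + 1
  8 = 8×1
so gcd(528, 65) = 1.
1 divides 160, so solutions exist.
Back-substitute for Bézout coefficients:
  1 = 65 - 8×8
  ... = 65×(65) + 528×(-8)
Scale by 160/1 = 160: (a₀, b₀) = (10400, -1280).
General solution: a = 10400 + 528t, b = -1280 - 65t for integer t.
a ≥ 0: smallest is 10400 mod 528 = 368 (at t = -19), with b = -45.

368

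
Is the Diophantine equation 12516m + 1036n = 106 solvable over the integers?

no

gcd(12516, 1036) = 28.
28 does not divide 106 (remainder 22), so no integer solutions.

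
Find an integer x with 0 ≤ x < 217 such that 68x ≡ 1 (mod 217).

gcd(217, 68) = 1.
By Bézout, 68×(-67) + 217×(21) = 1.
So 68×-67 ≡ 1 (mod 217), and -67 mod 217 = 150.

150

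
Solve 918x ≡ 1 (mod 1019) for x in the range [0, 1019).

454

gcd(1019, 918):
  1019 = 1·918 + 101
  918 = 9·101 + 9
  101 = 11·9 + 2
  9 = 4·2 + 1
  2 = 2·1
so gcd(1019, 918) = 1.
Back-substitute for Bézout coefficients:
  1 = 9 - 4·2
  ... = 918·(454) + 1019·(-409)
So 918·454 ≡ 1 (mod 1019), and 454 mod 1019 = 454.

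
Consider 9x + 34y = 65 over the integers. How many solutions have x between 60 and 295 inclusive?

gcd(34, 9) = 1  (34 = 3×9 + 7, 9 = 1×7 + 2, 7 = 3×2 + 1, 2 = 2×1).
Back-substituting, 9×(-15) + 34×(4) = 1.
Scale by 65: particular solution (-975, 260); reduce x mod 34: (11, -1).
General solution: x = 11 + 34t, y = -1 - 9t for integer t.
60 ≤ 11 + 34t ≤ 295 gives t ∈ [2, 8], which is 7 values.

7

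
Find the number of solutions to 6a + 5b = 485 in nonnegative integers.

gcd(6, 5):
  6 = 1·5 + 1
  5 = 5·1
so gcd(6, 5) = 1.
Back-substitute for Bézout coefficients:
  1 = 6 - 1·5
  ... = 6·(1) + 5·(-1)
Scale by 485: one solution is (485, -485). Reduce a mod 5: (0, 97).
General: a = 0 + 5t, b = 97 - 6t.
a ≥ 0 ⇒ t ≥ 0; b ≥ 0 ⇒ t ≤ 16. So t ∈ [0, 16]: 17 solutions.

17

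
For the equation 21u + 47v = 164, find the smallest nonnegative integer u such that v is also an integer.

gcd(47, 21):
  47 = 2·21 + 5
  21 = 4·5 + 1
  5 = 5·1
so gcd(47, 21) = 1.
1 divides 164, so solutions exist.
Back-substitute for Bézout coefficients:
  1 = 21 - 4·5
  ... = 21·(9) + 47·(-4)
Scale by 164/1 = 164: (u₀, v₀) = (1476, -656).
General solution: u = 1476 + 47t, v = -656 - 21t for integer t.
u ≥ 0: smallest is 1476 mod 47 = 19 (at t = -31), with v = -5.

19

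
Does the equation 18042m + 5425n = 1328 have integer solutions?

gcd(18042, 5425) = 31  (18042 = 3×5425 + 1767, 5425 = 3×1767 + 124, 1767 = 14×124 + 31, 124 = 4×31).
31 does not divide 1328 (remainder 26), so no integer solutions.

no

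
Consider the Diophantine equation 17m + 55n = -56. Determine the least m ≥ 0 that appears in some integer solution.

gcd(55, 17) = 1  (55 = 3·17 + 4, 17 = 4·4 + 1, 4 = 4·1).
1 divides -56, so solutions exist.
Back-substituting, 17·(13) + 55·(-4) = 1.
Scale by -56/1 = -56: (m₀, n₀) = (-728, 224).
General solution: m = -728 + 55t, n = 224 - 17t for integer t.
m ≥ 0: smallest is -728 mod 55 = 42 (at t = 14), with n = -14.

42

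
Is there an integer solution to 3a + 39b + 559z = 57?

gcd(39, 3) = 3.
gcd(3, 559) = 1.
1 divides 57, so integer solutions exist.

yes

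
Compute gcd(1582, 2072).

gcd(2072, 1582):
  2072 = 1*1582 + 490
  1582 = 3*490 + 112
  490 = 4*112 + 42
  112 = 2*42 + 28
  42 = 1*28 + 14
  28 = 2*14
so gcd(2072, 1582) = 14.

14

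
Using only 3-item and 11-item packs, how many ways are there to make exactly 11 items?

Need nonnegative integers with 3j + 11k = 11.
gcd(3, 11) = 1, and 3·(4) + 11·(-1) = 1.
So (j₀, k₀) = (44, -11); general j = 44 + 11t, k = -11 - 3t.
j ≥ 0 ⇒ t ≥ -4; k ≥ 0 ⇒ t ≤ -4. That's 1 value of t.

1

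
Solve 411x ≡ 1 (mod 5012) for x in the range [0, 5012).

3195

gcd(5012, 411):
  5012 = 12·411 + 80
  411 = 5·80 + 11
  80 = 7·11 + 3
  11 = 3·3 + 2
  3 = 1·2 + 1
  2 = 2·1
so gcd(5012, 411) = 1.
Back-substitute for Bézout coefficients:
  1 = 3 - 1·2
  ... = 411·(-1817) + 5012·(149)
So 411·-1817 ≡ 1 (mod 5012), and -1817 mod 5012 = 3195.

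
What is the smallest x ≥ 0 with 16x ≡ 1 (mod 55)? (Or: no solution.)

31

gcd(55, 16) = 1  (55 = 3*16 + 7, 16 = 2*7 + 2, 7 = 3*2 + 1, 2 = 2*1).
1 divides 1, so solutions exist.
Back-substituting, 16*(-24) + 55*(7) = 1.
So 16*(-24) ≡ 1 (mod 55); multiply by 1: x ≡ -24 (mod 55).
Smallest nonnegative: x = -24 mod 55 = 31.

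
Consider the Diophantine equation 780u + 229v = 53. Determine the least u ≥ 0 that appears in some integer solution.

136

gcd(780, 229) = 1  (780 = 3·229 + 93, 229 = 2·93 + 43, 93 = 2·43 + 7, 43 = 6·7 + 1, 7 = 7·1).
1 divides 53, so solutions exist.
Back-substituting, 780·(-32) + 229·(109) = 1.
Scale by 53/1 = 53: (u₀, v₀) = (-1696, 5777).
General solution: u = -1696 + 229t, v = 5777 - 780t for integer t.
u ≥ 0: smallest is -1696 mod 229 = 136 (at t = 8), with v = -463.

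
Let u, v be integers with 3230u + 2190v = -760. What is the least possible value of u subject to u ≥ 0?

193

gcd(3230, 2190):
  3230 = 1·2190 + 1040
  2190 = 2·1040 + 110
  1040 = 9·110 + 50
  110 = 2·50 + 10
  50 = 5·10
so gcd(3230, 2190) = 10.
10 divides -760, so solutions exist.
Back-substitute for Bézout coefficients:
  10 = 110 - 2·50
  ... = 3230·(-40) + 2190·(59)
Scale by -760/10 = -76: (u₀, v₀) = (3040, -4484).
General solution: u = 3040 + 219t, v = -4484 - 323t for integer t.
u ≥ 0: smallest is 3040 mod 219 = 193 (at t = -13), with v = -285.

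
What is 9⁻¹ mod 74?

33

gcd(74, 9):
  74 = 8*9 + 2
  9 = 4*2 + 1
  2 = 2*1
so gcd(74, 9) = 1.
Back-substitute for Bézout coefficients:
  1 = 9 - 4*2
  ... = 9*(33) + 74*(-4)
So 9*33 ≡ 1 (mod 74), and 33 mod 74 = 33.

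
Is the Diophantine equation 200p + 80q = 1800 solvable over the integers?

yes

gcd(200, 80) = 40.
40 divides 1800, so integer solutions exist.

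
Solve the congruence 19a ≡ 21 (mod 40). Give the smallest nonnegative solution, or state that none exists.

gcd(40, 19):
  40 = 2*19 + 2
  19 = 9*2 + 1
  2 = 2*1
so gcd(40, 19) = 1.
1 divides 21, so solutions exist.
Back-substitute for Bézout coefficients:
  1 = 19 - 9*2
  ... = 19*(19) + 40*(-9)
So 19*(19) ≡ 1 (mod 40); multiply by 21: a ≡ 399 (mod 40).
Smallest nonnegative: a = 399 mod 40 = 39.

39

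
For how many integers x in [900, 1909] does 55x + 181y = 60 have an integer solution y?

gcd(181, 55) = 1  (181 = 3·55 + 16, 55 = 3·16 + 7, 16 = 2·7 + 2, 7 = 3·2 + 1, 2 = 2·1).
Back-substituting, 55·(79) + 181·(-24) = 1.
Scale by 60: particular solution (4740, -1440); reduce x mod 181: (34, -10).
General solution: x = 34 + 181t, y = -10 - 55t for integer t.
900 ≤ 34 + 181t ≤ 1909 gives t ∈ [5, 10], which is 6 values.

6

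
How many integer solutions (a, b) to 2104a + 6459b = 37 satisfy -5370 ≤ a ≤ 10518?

2

gcd(6459, 2104):
  6459 = 3*2104 + 147
  2104 = 14*147 + 46
  147 = 3*46 + 9
  46 = 5*9 + 1
  9 = 9*1
so gcd(6459, 2104) = 1.
Back-substitute for Bézout coefficients:
  1 = 46 - 5*9
  ... = 2104*(703) + 6459*(-229)
Scale by 37: particular solution (26011, -8473); reduce a mod 6459: (175, -57).
General solution: a = 175 + 6459t, b = -57 - 2104t for integer t.
-5370 ≤ 175 + 6459t ≤ 10518 gives t ∈ [0, 1], which is 2 values.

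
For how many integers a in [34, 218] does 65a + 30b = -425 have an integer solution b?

31

gcd(65, 30) = 5  (65 = 2·30 + 5, 30 = 6·5).
Back-substituting, 65·(1) + 30·(-2) = 5.
Scale by -85: particular solution (-85, 170); reduce a mod 6: (5, -25).
General solution: a = 5 + 6t, b = -25 - 13t for integer t.
34 ≤ 5 + 6t ≤ 218 gives t ∈ [5, 35], which is 31 values.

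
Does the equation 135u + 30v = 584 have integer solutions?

gcd(135, 30) = 15  (135 = 4*30 + 15, 30 = 2*15).
15 does not divide 584 (remainder 14), so no integer solutions.

no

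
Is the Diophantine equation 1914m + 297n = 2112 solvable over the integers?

gcd(1914, 297) = 33.
33 divides 2112, so integer solutions exist.

yes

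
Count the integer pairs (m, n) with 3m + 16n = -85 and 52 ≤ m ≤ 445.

gcd(16, 3):
  16 = 5*3 + 1
  3 = 3*1
so gcd(16, 3) = 1.
Back-substitute for Bézout coefficients:
  1 = 16 - 5*3
  ... = 3*(-5) + 16*(1)
Scale by -85: particular solution (425, -85); reduce m mod 16: (9, -7).
General solution: m = 9 + 16t, n = -7 - 3t for integer t.
52 ≤ 9 + 16t ≤ 445 gives t ∈ [3, 27], which is 25 values.

25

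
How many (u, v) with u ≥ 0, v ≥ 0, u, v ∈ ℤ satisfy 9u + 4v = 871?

24

gcd(9, 4) = 1.
By Bézout, 9·(1) + 4·(-2) = 1.
One solution: (3, 211).
General: u = 3 + 4t, v = 211 - 9t.
u ≥ 0 ⇒ t ≥ 0; v ≥ 0 ⇒ t ≤ 23. So t ∈ [0, 23]: 24 solutions.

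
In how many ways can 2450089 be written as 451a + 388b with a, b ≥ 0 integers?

gcd(451, 388) = 1.
By Bézout, 451*(-117) + 388*(136) = 1.
One solution: (195, 6088).
General: a = 195 + 388t, b = 6088 - 451t.
a ≥ 0 ⇒ t ≥ 0; b ≥ 0 ⇒ t ≤ 13. So t ∈ [0, 13]: 14 solutions.

14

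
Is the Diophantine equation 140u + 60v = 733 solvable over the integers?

no

gcd(140, 60) = 20  (140 = 2*60 + 20, 60 = 3*20).
20 does not divide 733 (remainder 13), so no integer solutions.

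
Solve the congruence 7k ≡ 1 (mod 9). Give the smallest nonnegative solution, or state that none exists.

4

gcd(9, 7):
  9 = 1·7 + 2
  7 = 3·2 + 1
  2 = 2·1
so gcd(9, 7) = 1.
1 divides 1, so solutions exist.
Back-substitute for Bézout coefficients:
  1 = 7 - 3·2
  ... = 7·(4) + 9·(-3)
So 7·(4) ≡ 1 (mod 9); multiply by 1: k ≡ 4 (mod 9).
Smallest nonnegative: k = 4 mod 9 = 4.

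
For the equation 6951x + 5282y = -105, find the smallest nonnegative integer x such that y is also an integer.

gcd(6951, 5282) = 1.
1 divides -105, so solutions exist.
By Bézout, 6951·(557) + 5282·(-733) = 1.
Scale by -105/1 = -105: (x₀, y₀) = (-58485, 76965).
General solution: x = -58485 + 5282t, y = 76965 - 6951t for integer t.
x ≥ 0: smallest is -58485 mod 5282 = 4899 (at t = 12), with y = -6447.

4899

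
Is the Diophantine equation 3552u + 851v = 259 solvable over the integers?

yes

gcd(3552, 851) = 37  (3552 = 4×851 + 148, 851 = 5×148 + 111, 148 = 1×111 + 37, 111 = 3×37).
37 divides 259, so integer solutions exist.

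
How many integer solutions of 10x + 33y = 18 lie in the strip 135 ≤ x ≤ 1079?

29

gcd(33, 10) = 1  (33 = 3×10 + 3, 10 = 3×3 + 1, 3 = 3×1).
Back-substituting, 10×(10) + 33×(-3) = 1.
Scale by 18: particular solution (180, -54); reduce x mod 33: (15, -4).
General solution: x = 15 + 33t, y = -4 - 10t for integer t.
135 ≤ 15 + 33t ≤ 1079 gives t ∈ [4, 32], which is 29 values.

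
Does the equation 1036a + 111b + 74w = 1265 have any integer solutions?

gcd(1036, 111) = 37  (1036 = 9×111 + 37, 111 = 3×37).
gcd(37, 74) = 37.
37 does not divide 1265 (remainder 7), so no integer solutions.

no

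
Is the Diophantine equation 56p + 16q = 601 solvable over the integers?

no

gcd(56, 16) = 8.
8 does not divide 601 (remainder 1), so no integer solutions.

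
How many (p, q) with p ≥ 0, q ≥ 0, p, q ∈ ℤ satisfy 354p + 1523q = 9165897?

17

gcd(1523, 354):
  1523 = 4·354 + 107
  354 = 3·107 + 33
  107 = 3·33 + 8
  33 = 4·8 + 1
  8 = 8·1
so gcd(1523, 354) = 1.
Back-substitute for Bézout coefficients:
  1 = 33 - 4·8
  ... = 354·(185) + 1523·(-43)
Scale by 9165897: one solution is (1695690945, -394133571). Reduce p mod 1523: (1021, 5781).
General: p = 1021 + 1523t, q = 5781 - 354t.
p ≥ 0 ⇒ t ≥ 0; q ≥ 0 ⇒ t ≤ 16. So t ∈ [0, 16]: 17 solutions.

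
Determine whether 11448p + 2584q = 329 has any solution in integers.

no

gcd(11448, 2584):
  11448 = 4·2584 + 1112
  2584 = 2·1112 + 360
  1112 = 3·360 + 32
  360 = 11·32 + 8
  32 = 4·8
so gcd(11448, 2584) = 8.
8 does not divide 329 (remainder 1), so no integer solutions.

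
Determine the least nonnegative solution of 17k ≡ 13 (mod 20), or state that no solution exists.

9

gcd(20, 17) = 1.
1 divides 13, so solutions exist.
By Bézout, 17·(-7) + 20·(6) = 1.
So 17·(-7) ≡ 1 (mod 20); multiply by 13: k ≡ -91 (mod 20).
Smallest nonnegative: k = -91 mod 20 = 9.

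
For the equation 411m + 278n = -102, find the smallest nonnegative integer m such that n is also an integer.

156

gcd(411, 278) = 1.
1 divides -102, so solutions exist.
By Bézout, 411×(23) + 278×(-34) = 1.
Scale by -102/1 = -102: (m₀, n₀) = (-2346, 3468).
General solution: m = -2346 + 278t, n = 3468 - 411t for integer t.
m ≥ 0: smallest is -2346 mod 278 = 156 (at t = 9), with n = -231.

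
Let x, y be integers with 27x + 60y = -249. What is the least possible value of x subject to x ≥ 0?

13

gcd(60, 27) = 3  (60 = 2×27 + 6, 27 = 4×6 + 3, 6 = 2×3).
3 divides -249, so solutions exist.
Back-substituting, 27×(9) + 60×(-4) = 3.
Scale by -249/3 = -83: (x₀, y₀) = (-747, 332).
General solution: x = -747 + 20t, y = 332 - 9t for integer t.
x ≥ 0: smallest is -747 mod 20 = 13 (at t = 38), with y = -10.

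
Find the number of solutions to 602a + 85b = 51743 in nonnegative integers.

1

gcd(602, 85):
  602 = 7*85 + 7
  85 = 12*7 + 1
  7 = 7*1
so gcd(602, 85) = 1.
Back-substitute for Bézout coefficients:
  1 = 85 - 12*7
  ... = 602*(-12) + 85*(85)
Scale by 51743: one solution is (-620916, 4398155). Reduce a mod 85: (9, 545).
General: a = 9 + 85t, b = 545 - 602t.
a ≥ 0 ⇒ t ≥ 0; b ≥ 0 ⇒ t ≤ 0. So t ∈ [0, 0]: 1 solution.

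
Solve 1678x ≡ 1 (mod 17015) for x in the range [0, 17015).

gcd(17015, 1678) = 1.
By Bézout, 1678·(4127) + 17015·(-407) = 1.
So 1678·4127 ≡ 1 (mod 17015), and 4127 mod 17015 = 4127.

4127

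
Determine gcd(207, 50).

1

gcd(207, 50):
  207 = 4*50 + 7
  50 = 7*7 + 1
  7 = 7*1
so gcd(207, 50) = 1.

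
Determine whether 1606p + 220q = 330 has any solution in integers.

gcd(1606, 220) = 22  (1606 = 7*220 + 66, 220 = 3*66 + 22, 66 = 3*22).
22 divides 330, so integer solutions exist.

yes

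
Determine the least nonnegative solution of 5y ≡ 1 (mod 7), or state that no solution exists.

3

gcd(7, 5) = 1.
1 divides 1, so solutions exist.
By Bézout, 5*(3) + 7*(-2) = 1.
So 5*(3) ≡ 1 (mod 7); multiply by 1: y ≡ 3 (mod 7).
Smallest nonnegative: y = 3 mod 7 = 3.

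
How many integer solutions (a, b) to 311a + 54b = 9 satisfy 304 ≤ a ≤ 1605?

24

gcd(311, 54):
  311 = 5*54 + 41
  54 = 1*41 + 13
  41 = 3*13 + 2
  13 = 6*2 + 1
  2 = 2*1
so gcd(311, 54) = 1.
Back-substitute for Bézout coefficients:
  1 = 13 - 6*2
  ... = 311*(-25) + 54*(144)
Scale by 9: particular solution (-225, 1296); reduce a mod 54: (45, -259).
General solution: a = 45 + 54t, b = -259 - 311t for integer t.
304 ≤ 45 + 54t ≤ 1605 gives t ∈ [5, 28], which is 24 values.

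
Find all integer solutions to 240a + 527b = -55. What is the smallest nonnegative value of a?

gcd(527, 240):
  527 = 2×240 + 47
  240 = 5×47 + 5
  47 = 9×5 + 2
  5 = 2×2 + 1
  2 = 2×1
so gcd(527, 240) = 1.
1 divides -55, so solutions exist.
Back-substitute for Bézout coefficients:
  1 = 5 - 2×2
  ... = 240×(213) + 527×(-97)
Scale by -55/1 = -55: (a₀, b₀) = (-11715, 5335).
General solution: a = -11715 + 527t, b = 5335 - 240t for integer t.
a ≥ 0: smallest is -11715 mod 527 = 406 (at t = 23), with b = -185.

406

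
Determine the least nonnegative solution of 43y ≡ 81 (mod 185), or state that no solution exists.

gcd(185, 43):
  185 = 4*43 + 13
  43 = 3*13 + 4
  13 = 3*4 + 1
  4 = 4*1
so gcd(185, 43) = 1.
1 divides 81, so solutions exist.
Back-substitute for Bézout coefficients:
  1 = 13 - 3*4
  ... = 43*(-43) + 185*(10)
So 43*(-43) ≡ 1 (mod 185); multiply by 81: y ≡ -3483 (mod 185).
Smallest nonnegative: y = -3483 mod 185 = 32.

32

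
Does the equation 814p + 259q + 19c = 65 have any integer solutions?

gcd(814, 259) = 37.
gcd(37, 19) = 1.
1 divides 65, so integer solutions exist.

yes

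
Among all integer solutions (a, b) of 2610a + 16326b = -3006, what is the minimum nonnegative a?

787

gcd(16326, 2610) = 18  (16326 = 6·2610 + 666, 2610 = 3·666 + 612, 666 = 1·612 + 54, 612 = 11·54 + 18, 54 = 3·18).
18 divides -3006, so solutions exist.
Back-substituting, 2610·(294) + 16326·(-47) = 18.
Scale by -3006/18 = -167: (a₀, b₀) = (-49098, 7849).
General solution: a = -49098 + 907t, b = 7849 - 145t for integer t.
a ≥ 0: smallest is -49098 mod 907 = 787 (at t = 55), with b = -126.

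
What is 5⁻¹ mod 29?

gcd(29, 5):
  29 = 5*5 + 4
  5 = 1*4 + 1
  4 = 4*1
so gcd(29, 5) = 1.
Back-substitute for Bézout coefficients:
  1 = 5 - 1*4
  ... = 5*(6) + 29*(-1)
So 5*6 ≡ 1 (mod 29), and 6 mod 29 = 6.

6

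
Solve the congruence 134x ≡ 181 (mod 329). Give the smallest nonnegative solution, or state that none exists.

gcd(329, 134) = 1  (329 = 2·134 + 61, 134 = 2·61 + 12, 61 = 5·12 + 1, 12 = 12·1).
1 divides 181, so solutions exist.
Back-substituting, 134·(-27) + 329·(11) = 1.
So 134·(-27) ≡ 1 (mod 329); multiply by 181: x ≡ -4887 (mod 329).
Smallest nonnegative: x = -4887 mod 329 = 48.

48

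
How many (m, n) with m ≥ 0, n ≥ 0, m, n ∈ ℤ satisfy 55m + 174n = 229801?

gcd(174, 55):
  174 = 3*55 + 9
  55 = 6*9 + 1
  9 = 9*1
so gcd(174, 55) = 1.
Back-substitute for Bézout coefficients:
  1 = 55 - 6*9
  ... = 55*(19) + 174*(-6)
Scale by 229801: one solution is (4366219, -1378806). Reduce m mod 174: (37, 1309).
General: m = 37 + 174t, n = 1309 - 55t.
m ≥ 0 ⇒ t ≥ 0; n ≥ 0 ⇒ t ≤ 23. So t ∈ [0, 23]: 24 solutions.

24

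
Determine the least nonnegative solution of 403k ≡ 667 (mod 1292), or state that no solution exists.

941

gcd(1292, 403):
  1292 = 3*403 + 83
  403 = 4*83 + 71
  83 = 1*71 + 12
  71 = 5*12 + 11
  12 = 1*11 + 1
  11 = 11*1
so gcd(1292, 403) = 1.
1 divides 667, so solutions exist.
Back-substitute for Bézout coefficients:
  1 = 12 - 1*11
  ... = 403*(-109) + 1292*(34)
So 403*(-109) ≡ 1 (mod 1292); multiply by 667: k ≡ -72703 (mod 1292).
Smallest nonnegative: k = -72703 mod 1292 = 941.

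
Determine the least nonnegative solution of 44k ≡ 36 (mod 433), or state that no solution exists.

gcd(433, 44) = 1  (433 = 9*44 + 37, 44 = 1*37 + 7, 37 = 5*7 + 2, 7 = 3*2 + 1, 2 = 2*1).
1 divides 36, so solutions exist.
Back-substituting, 44*(187) + 433*(-19) = 1.
So 44*(187) ≡ 1 (mod 433); multiply by 36: k ≡ 6732 (mod 433).
Smallest nonnegative: k = 6732 mod 433 = 237.

237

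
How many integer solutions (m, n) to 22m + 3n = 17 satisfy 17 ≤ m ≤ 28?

4

gcd(22, 3) = 1  (22 = 7*3 + 1, 3 = 3*1).
Back-substituting, 22*(1) + 3*(-7) = 1.
Scale by 17: particular solution (17, -119); reduce m mod 3: (2, -9).
General solution: m = 2 + 3t, n = -9 - 22t for integer t.
17 ≤ 2 + 3t ≤ 28 gives t ∈ [5, 8], which is 4 values.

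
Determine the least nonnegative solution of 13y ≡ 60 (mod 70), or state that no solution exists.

10

gcd(70, 13):
  70 = 5*13 + 5
  13 = 2*5 + 3
  5 = 1*3 + 2
  3 = 1*2 + 1
  2 = 2*1
so gcd(70, 13) = 1.
1 divides 60, so solutions exist.
Back-substitute for Bézout coefficients:
  1 = 3 - 1*2
  ... = 13*(27) + 70*(-5)
So 13*(27) ≡ 1 (mod 70); multiply by 60: y ≡ 1620 (mod 70).
Smallest nonnegative: y = 1620 mod 70 = 10.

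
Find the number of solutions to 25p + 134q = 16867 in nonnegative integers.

gcd(134, 25):
  134 = 5·25 + 9
  25 = 2·9 + 7
  9 = 1·7 + 2
  7 = 3·2 + 1
  2 = 2·1
so gcd(134, 25) = 1.
Back-substitute for Bézout coefficients:
  1 = 7 - 3·2
  ... = 25·(59) + 134·(-11)
Scale by 16867: one solution is (995153, -185537). Reduce p mod 134: (69, 113).
General: p = 69 + 134t, q = 113 - 25t.
p ≥ 0 ⇒ t ≥ 0; q ≥ 0 ⇒ t ≤ 4. So t ∈ [0, 4]: 5 solutions.

5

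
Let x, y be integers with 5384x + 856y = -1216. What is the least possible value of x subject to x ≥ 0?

gcd(5384, 856):
  5384 = 6·856 + 248
  856 = 3·248 + 112
  248 = 2·112 + 24
  112 = 4·24 + 16
  24 = 1·16 + 8
  16 = 2·8
so gcd(5384, 856) = 8.
8 divides -1216, so solutions exist.
Back-substitute for Bézout coefficients:
  8 = 24 - 1·16
  ... = 5384·(38) + 856·(-239)
Scale by -1216/8 = -152: (x₀, y₀) = (-5776, 36328).
General solution: x = -5776 + 107t, y = 36328 - 673t for integer t.
x ≥ 0: smallest is -5776 mod 107 = 2 (at t = 54), with y = -14.

2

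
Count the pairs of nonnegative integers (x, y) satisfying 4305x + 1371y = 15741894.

gcd(4305, 1371) = 3.
By Bézout, 4305*(50) + 1371*(-157) = 3.
One solution: (286, 10584).
General: x = 286 + 457t, y = 10584 - 1435t.
x ≥ 0 ⇒ t ≥ 0; y ≥ 0 ⇒ t ≤ 7. So t ∈ [0, 7]: 8 solutions.

8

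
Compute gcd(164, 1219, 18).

1

gcd(1219, 164):
  1219 = 7·164 + 71
  164 = 2·71 + 22
  71 = 3·22 + 5
  22 = 4·5 + 2
  5 = 2·2 + 1
  2 = 2·1
so gcd(1219, 164) = 1.
gcd(1, 18) = 1.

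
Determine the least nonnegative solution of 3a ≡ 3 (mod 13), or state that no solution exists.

gcd(13, 3) = 1  (13 = 4·3 + 1, 3 = 3·1).
1 divides 3, so solutions exist.
Back-substituting, 3·(-4) + 13·(1) = 1.
So 3·(-4) ≡ 1 (mod 13); multiply by 3: a ≡ -12 (mod 13).
Smallest nonnegative: a = -12 mod 13 = 1.

1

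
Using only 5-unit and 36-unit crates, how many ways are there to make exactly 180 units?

2

Need nonnegative integers with 5j + 36k = 180.
gcd(5, 36) = 1, and 5·(-7) + 36·(1) = 1.
So (j₀, k₀) = (-1260, 180); general j = -1260 + 36t, k = 180 - 5t.
j ≥ 0 ⇒ t ≥ 35; k ≥ 0 ⇒ t ≤ 36. That's 2 values of t.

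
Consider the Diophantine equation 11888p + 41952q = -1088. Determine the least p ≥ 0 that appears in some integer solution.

gcd(41952, 11888):
  41952 = 3*11888 + 6288
  11888 = 1*6288 + 5600
  6288 = 1*5600 + 688
  5600 = 8*688 + 96
  688 = 7*96 + 16
  96 = 6*16
so gcd(41952, 11888) = 16.
16 divides -1088, so solutions exist.
Back-substitute for Bézout coefficients:
  16 = 688 - 7*96
  ... = 11888*(-427) + 41952*(121)
Scale by -1088/16 = -68: (p₀, q₀) = (29036, -8228).
General solution: p = 29036 + 2622t, q = -8228 - 743t for integer t.
p ≥ 0: smallest is 29036 mod 2622 = 194 (at t = -11), with q = -55.

194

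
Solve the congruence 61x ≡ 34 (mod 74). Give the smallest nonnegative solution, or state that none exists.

60

gcd(74, 61) = 1.
1 divides 34, so solutions exist.
By Bézout, 61*(17) + 74*(-14) = 1.
So 61*(17) ≡ 1 (mod 74); multiply by 34: x ≡ 578 (mod 74).
Smallest nonnegative: x = 578 mod 74 = 60.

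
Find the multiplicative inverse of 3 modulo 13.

gcd(13, 3) = 1.
By Bézout, 3×(-4) + 13×(1) = 1.
So 3×-4 ≡ 1 (mod 13), and -4 mod 13 = 9.

9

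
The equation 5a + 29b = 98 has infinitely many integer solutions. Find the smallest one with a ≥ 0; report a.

gcd(29, 5):
  29 = 5·5 + 4
  5 = 1·4 + 1
  4 = 4·1
so gcd(29, 5) = 1.
1 divides 98, so solutions exist.
Back-substitute for Bézout coefficients:
  1 = 5 - 1·4
  ... = 5·(6) + 29·(-1)
Scale by 98/1 = 98: (a₀, b₀) = (588, -98).
General solution: a = 588 + 29t, b = -98 - 5t for integer t.
a ≥ 0: smallest is 588 mod 29 = 8 (at t = -20), with b = 2.

8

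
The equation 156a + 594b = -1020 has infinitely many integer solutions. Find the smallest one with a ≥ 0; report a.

gcd(594, 156):
  594 = 3*156 + 126
  156 = 1*126 + 30
  126 = 4*30 + 6
  30 = 5*6
so gcd(594, 156) = 6.
6 divides -1020, so solutions exist.
Back-substitute for Bézout coefficients:
  6 = 126 - 4*30
  ... = 156*(-19) + 594*(5)
Scale by -1020/6 = -170: (a₀, b₀) = (3230, -850).
General solution: a = 3230 + 99t, b = -850 - 26t for integer t.
a ≥ 0: smallest is 3230 mod 99 = 62 (at t = -32), with b = -18.

62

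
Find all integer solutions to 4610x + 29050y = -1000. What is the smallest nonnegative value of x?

485

gcd(29050, 4610) = 10  (29050 = 6·4610 + 1390, 4610 = 3·1390 + 440, 1390 = 3·440 + 70, 440 = 6·70 + 20, 70 = 3·20 + 10, 20 = 2·10).
10 divides -1000, so solutions exist.
Back-substituting, 4610·(-1254) + 29050·(199) = 10.
Scale by -1000/10 = -100: (x₀, y₀) = (125400, -19900).
General solution: x = 125400 + 2905t, y = -19900 - 461t for integer t.
x ≥ 0: smallest is 125400 mod 2905 = 485 (at t = -43), with y = -77.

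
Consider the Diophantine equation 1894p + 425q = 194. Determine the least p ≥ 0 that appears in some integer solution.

1

gcd(1894, 425) = 1.
1 divides 194, so solutions exist.
By Bézout, 1894×(-46) + 425×(205) = 1.
Scale by 194/1 = 194: (p₀, q₀) = (-8924, 39770).
General solution: p = -8924 + 425t, q = 39770 - 1894t for integer t.
p ≥ 0: smallest is -8924 mod 425 = 1 (at t = 21), with q = -4.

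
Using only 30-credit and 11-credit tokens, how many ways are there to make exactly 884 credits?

3

Need nonnegative integers with 30j + 11k = 884.
gcd(30, 11) = 1, and 30·(-4) + 11·(11) = 1.
So (j₀, k₀) = (-3536, 9724); general j = -3536 + 11t, k = 9724 - 30t.
j ≥ 0 ⇒ t ≥ 322; k ≥ 0 ⇒ t ≤ 324. That's 3 values of t.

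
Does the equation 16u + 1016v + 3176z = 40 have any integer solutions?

gcd(1016, 16) = 8  (1016 = 63×16 + 8, 16 = 2×8).
gcd(8, 3176) = 8.
8 divides 40, so integer solutions exist.

yes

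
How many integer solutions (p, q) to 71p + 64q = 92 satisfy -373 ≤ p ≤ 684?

16

gcd(71, 64):
  71 = 1×64 + 7
  64 = 9×7 + 1
  7 = 7×1
so gcd(71, 64) = 1.
Back-substitute for Bézout coefficients:
  1 = 64 - 9×7
  ... = 71×(-9) + 64×(10)
Scale by 92: particular solution (-828, 920); reduce p mod 64: (4, -3).
General solution: p = 4 + 64t, q = -3 - 71t for integer t.
-373 ≤ 4 + 64t ≤ 684 gives t ∈ [-5, 10], which is 16 values.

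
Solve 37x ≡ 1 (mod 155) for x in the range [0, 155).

88

gcd(155, 37):
  155 = 4×37 + 7
  37 = 5×7 + 2
  7 = 3×2 + 1
  2 = 2×1
so gcd(155, 37) = 1.
Back-substitute for Bézout coefficients:
  1 = 7 - 3×2
  ... = 37×(-67) + 155×(16)
So 37×-67 ≡ 1 (mod 155), and -67 mod 155 = 88.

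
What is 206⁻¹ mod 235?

81

gcd(235, 206) = 1  (235 = 1*206 + 29, 206 = 7*29 + 3, 29 = 9*3 + 2, 3 = 1*2 + 1, 2 = 2*1).
Back-substituting, 206*(81) + 235*(-71) = 1.
So 206*81 ≡ 1 (mod 235), and 81 mod 235 = 81.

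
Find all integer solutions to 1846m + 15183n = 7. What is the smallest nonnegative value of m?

7756

gcd(15183, 1846) = 1  (15183 = 8*1846 + 415, 1846 = 4*415 + 186, 415 = 2*186 + 43, 186 = 4*43 + 14, 43 = 3*14 + 1, 14 = 14*1).
1 divides 7, so solutions exist.
Back-substituting, 1846*(-1061) + 15183*(129) = 1.
Scale by 7/1 = 7: (m₀, n₀) = (-7427, 903).
General solution: m = -7427 + 15183t, n = 903 - 1846t for integer t.
m ≥ 0: smallest is -7427 mod 15183 = 7756 (at t = 1), with n = -943.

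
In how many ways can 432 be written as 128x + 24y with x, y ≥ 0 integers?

gcd(128, 24):
  128 = 5*24 + 8
  24 = 3*8
so gcd(128, 24) = 8.
Back-substitute for Bézout coefficients:
  8 = 128 - 5*24
  ... = 128*(1) + 24*(-5)
Scale by 54: one solution is (54, -270). Reduce x mod 3: (0, 18).
General: x = 0 + 3t, y = 18 - 16t.
x ≥ 0 ⇒ t ≥ 0; y ≥ 0 ⇒ t ≤ 1. So t ∈ [0, 1]: 2 solutions.

2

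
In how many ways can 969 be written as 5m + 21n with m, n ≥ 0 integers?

gcd(21, 5) = 1  (21 = 4*5 + 1, 5 = 5*1).
Back-substituting, 5*(-4) + 21*(1) = 1.
Scale by 969: one solution is (-3876, 969). Reduce m mod 21: (9, 44).
General: m = 9 + 21t, n = 44 - 5t.
m ≥ 0 ⇒ t ≥ 0; n ≥ 0 ⇒ t ≤ 8. So t ∈ [0, 8]: 9 solutions.

9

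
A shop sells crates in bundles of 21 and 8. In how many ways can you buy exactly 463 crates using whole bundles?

3

Need nonnegative integers with 21j + 8k = 463.
gcd(21, 8) = 1, and 21·(-3) + 8·(8) = 1.
So (j₀, k₀) = (-1389, 3704); general j = -1389 + 8t, k = 3704 - 21t.
j ≥ 0 ⇒ t ≥ 174; k ≥ 0 ⇒ t ≤ 176. That's 3 values of t.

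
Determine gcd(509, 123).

1

gcd(509, 123):
  509 = 4·123 + 17
  123 = 7·17 + 4
  17 = 4·4 + 1
  4 = 4·1
so gcd(509, 123) = 1.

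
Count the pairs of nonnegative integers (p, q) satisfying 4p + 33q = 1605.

gcd(33, 4):
  33 = 8·4 + 1
  4 = 4·1
so gcd(33, 4) = 1.
Back-substitute for Bézout coefficients:
  1 = 33 - 8·4
  ... = 4·(-8) + 33·(1)
Scale by 1605: one solution is (-12840, 1605). Reduce p mod 33: (30, 45).
General: p = 30 + 33t, q = 45 - 4t.
p ≥ 0 ⇒ t ≥ 0; q ≥ 0 ⇒ t ≤ 11. So t ∈ [0, 11]: 12 solutions.

12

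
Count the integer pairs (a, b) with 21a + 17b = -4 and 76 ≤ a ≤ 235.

9

gcd(21, 17) = 1  (21 = 1*17 + 4, 17 = 4*4 + 1, 4 = 4*1).
Back-substituting, 21*(-4) + 17*(5) = 1.
Scale by -4: particular solution (16, -20); reduce a mod 17: (16, -20).
General solution: a = 16 + 17t, b = -20 - 21t for integer t.
76 ≤ 16 + 17t ≤ 235 gives t ∈ [4, 12], which is 9 values.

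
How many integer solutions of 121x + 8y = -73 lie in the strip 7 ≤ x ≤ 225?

gcd(121, 8):
  121 = 15*8 + 1
  8 = 8*1
so gcd(121, 8) = 1.
Back-substitute for Bézout coefficients:
  1 = 121 - 15*8
  ... = 121*(1) + 8*(-15)
Scale by -73: particular solution (-73, 1095); reduce x mod 8: (7, -115).
General solution: x = 7 + 8t, y = -115 - 121t for integer t.
7 ≤ 7 + 8t ≤ 225 gives t ∈ [0, 27], which is 28 values.

28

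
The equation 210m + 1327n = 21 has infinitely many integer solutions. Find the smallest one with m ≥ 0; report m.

gcd(1327, 210):
  1327 = 6*210 + 67
  210 = 3*67 + 9
  67 = 7*9 + 4
  9 = 2*4 + 1
  4 = 4*1
so gcd(1327, 210) = 1.
1 divides 21, so solutions exist.
Back-substitute for Bézout coefficients:
  1 = 9 - 2*4
  ... = 210*(297) + 1327*(-47)
Scale by 21/1 = 21: (m₀, n₀) = (6237, -987).
General solution: m = 6237 + 1327t, n = -987 - 210t for integer t.
m ≥ 0: smallest is 6237 mod 1327 = 929 (at t = -4), with n = -147.

929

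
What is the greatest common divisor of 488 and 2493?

1

gcd(2493, 488):
  2493 = 5×488 + 53
  488 = 9×53 + 11
  53 = 4×11 + 9
  11 = 1×9 + 2
  9 = 4×2 + 1
  2 = 2×1
so gcd(2493, 488) = 1.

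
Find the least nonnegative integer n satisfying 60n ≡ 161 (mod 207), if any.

gcd(207, 60) = 3  (207 = 3×60 + 27, 60 = 2×27 + 6, 27 = 4×6 + 3, 6 = 2×3).
3 does not divide 161, so the congruence has no solution.

no solution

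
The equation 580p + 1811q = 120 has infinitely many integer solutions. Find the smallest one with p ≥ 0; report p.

250

gcd(1811, 580) = 1.
1 divides 120, so solutions exist.
By Bézout, 580×(153) + 1811×(-49) = 1.
Scale by 120/1 = 120: (p₀, q₀) = (18360, -5880).
General solution: p = 18360 + 1811t, q = -5880 - 580t for integer t.
p ≥ 0: smallest is 18360 mod 1811 = 250 (at t = -10), with q = -80.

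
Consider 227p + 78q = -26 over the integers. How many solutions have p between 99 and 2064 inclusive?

26

gcd(227, 78) = 1  (227 = 2×78 + 71, 78 = 1×71 + 7, 71 = 10×7 + 1, 7 = 7×1).
Back-substituting, 227×(11) + 78×(-32) = 1.
Scale by -26: particular solution (-286, 832); reduce p mod 78: (26, -76).
General solution: p = 26 + 78t, q = -76 - 227t for integer t.
99 ≤ 26 + 78t ≤ 2064 gives t ∈ [1, 26], which is 26 values.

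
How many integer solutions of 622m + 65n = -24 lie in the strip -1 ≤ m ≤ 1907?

gcd(622, 65):
  622 = 9*65 + 37
  65 = 1*37 + 28
  37 = 1*28 + 9
  28 = 3*9 + 1
  9 = 9*1
so gcd(622, 65) = 1.
Back-substitute for Bézout coefficients:
  1 = 28 - 3*9
  ... = 622*(-7) + 65*(67)
Scale by -24: particular solution (168, -1608); reduce m mod 65: (38, -364).
General solution: m = 38 + 65t, n = -364 - 622t for integer t.
-1 ≤ 38 + 65t ≤ 1907 gives t ∈ [0, 28], which is 29 values.

29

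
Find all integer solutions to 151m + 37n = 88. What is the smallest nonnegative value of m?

gcd(151, 37):
  151 = 4·37 + 3
  37 = 12·3 + 1
  3 = 3·1
so gcd(151, 37) = 1.
1 divides 88, so solutions exist.
Back-substitute for Bézout coefficients:
  1 = 37 - 12·3
  ... = 151·(-12) + 37·(49)
Scale by 88/1 = 88: (m₀, n₀) = (-1056, 4312).
General solution: m = -1056 + 37t, n = 4312 - 151t for integer t.
m ≥ 0: smallest is -1056 mod 37 = 17 (at t = 29), with n = -67.

17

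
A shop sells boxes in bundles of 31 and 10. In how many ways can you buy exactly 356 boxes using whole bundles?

1

Need nonnegative integers with 31j + 10k = 356.
gcd(31, 10) = 1, and 31·(1) + 10·(-3) = 1.
So (j₀, k₀) = (356, -1068); general j = 356 + 10t, k = -1068 - 31t.
j ≥ 0 ⇒ t ≥ -35; k ≥ 0 ⇒ t ≤ -35. That's 1 value of t.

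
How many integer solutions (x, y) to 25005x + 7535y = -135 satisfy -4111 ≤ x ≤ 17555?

gcd(25005, 7535):
  25005 = 3×7535 + 2400
  7535 = 3×2400 + 335
  2400 = 7×335 + 55
  335 = 6×55 + 5
  55 = 11×5
so gcd(25005, 7535) = 5.
Back-substitute for Bézout coefficients:
  5 = 335 - 6×55
  ... = 25005×(-135) + 7535×(448)
Scale by -27: particular solution (3645, -12096); reduce x mod 1507: (631, -2094).
General solution: x = 631 + 1507t, y = -2094 - 5001t for integer t.
-4111 ≤ 631 + 1507t ≤ 17555 gives t ∈ [-3, 11], which is 15 values.

15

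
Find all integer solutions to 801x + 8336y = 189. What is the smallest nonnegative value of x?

5901

gcd(8336, 801) = 1.
1 divides 189, so solutions exist.
By Bézout, 801×(-895) + 8336×(86) = 1.
Scale by 189/1 = 189: (x₀, y₀) = (-169155, 16254).
General solution: x = -169155 + 8336t, y = 16254 - 801t for integer t.
x ≥ 0: smallest is -169155 mod 8336 = 5901 (at t = 21), with y = -567.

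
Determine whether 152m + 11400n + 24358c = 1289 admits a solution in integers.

gcd(11400, 152) = 152  (11400 = 75*152).
gcd(152, 24358) = 38.
38 does not divide 1289 (remainder 35), so no integer solutions.

no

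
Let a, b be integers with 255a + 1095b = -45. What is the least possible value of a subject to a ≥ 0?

17

gcd(1095, 255):
  1095 = 4·255 + 75
  255 = 3·75 + 30
  75 = 2·30 + 15
  30 = 2·15
so gcd(1095, 255) = 15.
15 divides -45, so solutions exist.
Back-substitute for Bézout coefficients:
  15 = 75 - 2·30
  ... = 255·(-30) + 1095·(7)
Scale by -45/15 = -3: (a₀, b₀) = (90, -21).
General solution: a = 90 + 73t, b = -21 - 17t for integer t.
a ≥ 0: smallest is 90 mod 73 = 17 (at t = -1), with b = -4.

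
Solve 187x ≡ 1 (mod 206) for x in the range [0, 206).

gcd(206, 187) = 1  (206 = 1·187 + 19, 187 = 9·19 + 16, 19 = 1·16 + 3, 16 = 5·3 + 1, 3 = 3·1).
Back-substituting, 187·(65) + 206·(-59) = 1.
So 187·65 ≡ 1 (mod 206), and 65 mod 206 = 65.

65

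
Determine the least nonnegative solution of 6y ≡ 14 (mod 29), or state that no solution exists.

12

gcd(29, 6) = 1.
1 divides 14, so solutions exist.
By Bézout, 6×(5) + 29×(-1) = 1.
So 6×(5) ≡ 1 (mod 29); multiply by 14: y ≡ 70 (mod 29).
Smallest nonnegative: y = 70 mod 29 = 12.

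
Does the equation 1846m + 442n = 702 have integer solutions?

yes

gcd(1846, 442) = 26  (1846 = 4·442 + 78, 442 = 5·78 + 52, 78 = 1·52 + 26, 52 = 2·26).
26 divides 702, so integer solutions exist.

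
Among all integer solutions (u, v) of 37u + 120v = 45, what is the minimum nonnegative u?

gcd(120, 37) = 1  (120 = 3×37 + 9, 37 = 4×9 + 1, 9 = 9×1).
1 divides 45, so solutions exist.
Back-substituting, 37×(13) + 120×(-4) = 1.
Scale by 45/1 = 45: (u₀, v₀) = (585, -180).
General solution: u = 585 + 120t, v = -180 - 37t for integer t.
u ≥ 0: smallest is 585 mod 120 = 105 (at t = -4), with v = -32.

105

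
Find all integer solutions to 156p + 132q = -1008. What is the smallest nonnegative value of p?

2

gcd(156, 132) = 12.
12 divides -1008, so solutions exist.
By Bézout, 156*(-5) + 132*(6) = 12.
Scale by -1008/12 = -84: (p₀, q₀) = (420, -504).
General solution: p = 420 + 11t, q = -504 - 13t for integer t.
p ≥ 0: smallest is 420 mod 11 = 2 (at t = -38), with q = -10.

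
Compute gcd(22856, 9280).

8

gcd(22856, 9280):
  22856 = 2×9280 + 4296
  9280 = 2×4296 + 688
  4296 = 6×688 + 168
  688 = 4×168 + 16
  168 = 10×16 + 8
  16 = 2×8
so gcd(22856, 9280) = 8.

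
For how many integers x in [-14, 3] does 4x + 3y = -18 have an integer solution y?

6

gcd(4, 3):
  4 = 1*3 + 1
  3 = 3*1
so gcd(4, 3) = 1.
Back-substitute for Bézout coefficients:
  1 = 4 - 1*3
  ... = 4*(1) + 3*(-1)
Scale by -18: particular solution (-18, 18); reduce x mod 3: (0, -6).
General solution: x = 0 + 3t, y = -6 - 4t for integer t.
-14 ≤ 0 + 3t ≤ 3 gives t ∈ [-4, 1], which is 6 values.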